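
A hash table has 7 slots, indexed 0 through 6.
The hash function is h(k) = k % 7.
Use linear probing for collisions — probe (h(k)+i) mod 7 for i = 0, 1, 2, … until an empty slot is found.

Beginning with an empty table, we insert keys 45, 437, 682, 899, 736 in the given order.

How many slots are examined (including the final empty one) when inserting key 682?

45 hashes to 3; slot 3 is free => place at 3.
437 hashes to 3; 3 taken => place at 4.
682 hashes to 3; 3,4 taken => place at 5.
899 hashes to 3; 3,4,5 taken => place at 6.
736 hashes to 1; slot 1 is free => place at 1.
Table: [_, 736, _, 45, 437, 682, 899]

3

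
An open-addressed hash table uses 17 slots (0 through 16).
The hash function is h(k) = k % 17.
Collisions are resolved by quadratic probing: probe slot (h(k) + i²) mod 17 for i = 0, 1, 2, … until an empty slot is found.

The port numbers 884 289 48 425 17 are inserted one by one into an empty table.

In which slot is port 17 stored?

884: h=0 → slot 0
289: h=0, probe 0,1 → slot 1
48: h=14 → slot 14
425: h=0, probe 0,1,4 → slot 4
17: h=0, probe 0,1,4,9 → slot 9
Table: [884, 289, -, -, 425, -, -, -, -, 17, -, -, -, -, 48, -, -]

9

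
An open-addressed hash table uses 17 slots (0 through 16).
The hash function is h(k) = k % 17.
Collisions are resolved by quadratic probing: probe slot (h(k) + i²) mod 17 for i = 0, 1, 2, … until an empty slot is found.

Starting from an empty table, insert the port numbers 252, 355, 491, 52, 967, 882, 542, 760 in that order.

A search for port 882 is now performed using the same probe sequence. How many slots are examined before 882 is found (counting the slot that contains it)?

Insert 252: h=14, slot 14 empty → index 14.
Insert 355: h=15, slot 15 empty → index 15.
Insert 491: h=15, slot 15 occupied → index 16.
Insert 52: h=1, slot 1 empty → index 1.
Insert 967: h=15, slots 15,16 occupied → index 2.
Insert 882: h=15, slots 15,16,2 occupied → index 7.
Insert 542: h=15, slots 15,16,2,7,14 occupied → index 6.
Insert 760: h=12, slot 12 empty → index 12.
Table: [., 52, 967, ., ., ., 542, 882, ., ., ., ., 760, ., 252, 355, 491]
Lookup 882: h=15, probe 15,16,2,7 → found at 7.

4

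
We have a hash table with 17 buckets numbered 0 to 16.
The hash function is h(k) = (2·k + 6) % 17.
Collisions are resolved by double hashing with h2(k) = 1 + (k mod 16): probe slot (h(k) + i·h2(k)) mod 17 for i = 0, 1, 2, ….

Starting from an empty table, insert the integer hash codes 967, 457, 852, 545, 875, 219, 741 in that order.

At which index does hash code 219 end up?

14

967: h=2 -> slot 2
457: h=2, h2=10, probe 2,12 -> slot 12
852: h=10 -> slot 10
545: h=8 -> slot 8
875: h=5 -> slot 5
219: h=2, h2=12, probe 2,14 -> slot 14
741: h=9 -> slot 9
Table: [∅, ∅, 967, ∅, ∅, 875, ∅, ∅, 545, 741, 852, ∅, 457, ∅, 219, ∅, ∅]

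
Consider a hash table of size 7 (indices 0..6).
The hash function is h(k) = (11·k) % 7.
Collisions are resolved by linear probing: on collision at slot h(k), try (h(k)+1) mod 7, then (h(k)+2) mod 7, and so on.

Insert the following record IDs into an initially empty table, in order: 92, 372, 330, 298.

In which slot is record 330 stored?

92 hashes to 4; slot 4 is free → place at 4.
372 hashes to 4; 4 taken → place at 5.
330 hashes to 4; 4,5 taken → place at 6.
298 hashes to 2; slot 2 is free → place at 2.
Table: [_, _, 298, _, 92, 372, 330]

6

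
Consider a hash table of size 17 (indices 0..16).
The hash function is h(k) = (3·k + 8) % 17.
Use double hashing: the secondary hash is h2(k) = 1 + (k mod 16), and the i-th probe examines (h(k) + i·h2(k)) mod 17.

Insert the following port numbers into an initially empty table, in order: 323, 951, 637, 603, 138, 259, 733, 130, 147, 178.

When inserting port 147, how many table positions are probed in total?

4

Insert 323: h=8, slot 8 empty → index 8.
Insert 951: h=5, slot 5 empty → index 5.
Insert 637: h=15, slot 15 empty → index 15.
Insert 603: h=15, h2=12, slot 15 occupied → index 10.
Insert 138: h=14, slot 14 empty → index 14.
Insert 259: h=3, slot 3 empty → index 3.
Insert 733: h=14, h2=14, slot 14 occupied → index 11.
Insert 130: h=7, slot 7 empty → index 7.
Insert 147: h=7, h2=4, slots 7,11,15 occupied → index 2.
Insert 178: h=15, h2=3, slot 15 occupied → index 1.
Table: [-, 178, 147, 259, -, 951, -, 130, 323, -, 603, 733, -, -, 138, 637, -]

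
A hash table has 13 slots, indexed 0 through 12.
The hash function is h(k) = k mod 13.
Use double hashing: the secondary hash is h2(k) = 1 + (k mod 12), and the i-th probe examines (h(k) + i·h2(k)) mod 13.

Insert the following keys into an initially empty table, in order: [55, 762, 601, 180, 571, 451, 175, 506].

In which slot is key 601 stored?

55: h=3 => slot 3
762: h=8 => slot 8
601: h=3, h2=2, probe 3,5 => slot 5
180: h=11 => slot 11
571: h=12 => slot 12
451: h=9 => slot 9
175: h=6 => slot 6
506: h=12, h2=3, probe 12,2 => slot 2
Table: [_, _, 506, 55, _, 601, 175, _, 762, 451, _, 180, 571]

5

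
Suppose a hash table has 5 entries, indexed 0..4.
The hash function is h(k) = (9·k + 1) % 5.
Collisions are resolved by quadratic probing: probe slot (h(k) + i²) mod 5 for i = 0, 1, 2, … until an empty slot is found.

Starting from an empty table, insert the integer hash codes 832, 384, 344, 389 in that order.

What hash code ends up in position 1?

389

832: h=4 → slot 4
384: h=2 → slot 2
344: h=2, probe 2,3 → slot 3
389: h=2, probe 2,3,1 → slot 1
Table: [., 389, 384, 344, 832]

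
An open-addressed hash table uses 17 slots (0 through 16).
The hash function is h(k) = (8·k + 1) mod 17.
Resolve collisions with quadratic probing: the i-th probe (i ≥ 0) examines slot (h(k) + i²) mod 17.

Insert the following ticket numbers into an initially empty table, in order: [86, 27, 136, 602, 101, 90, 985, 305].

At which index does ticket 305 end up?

Insert 86: h=9, slot 9 empty => index 9.
Insert 27: h=13, slot 13 empty => index 13.
Insert 136: h=1, slot 1 empty => index 1.
Insert 602: h=6, slot 6 empty => index 6.
Insert 101: h=10, slot 10 empty => index 10.
Insert 90: h=7, slot 7 empty => index 7.
Insert 985: h=10, slot 10 occupied => index 11.
Insert 305: h=10, slots 10,11 occupied => index 14.
Table: [-, 136, -, -, -, -, 602, 90, -, 86, 101, 985, -, 27, 305, -, -]

14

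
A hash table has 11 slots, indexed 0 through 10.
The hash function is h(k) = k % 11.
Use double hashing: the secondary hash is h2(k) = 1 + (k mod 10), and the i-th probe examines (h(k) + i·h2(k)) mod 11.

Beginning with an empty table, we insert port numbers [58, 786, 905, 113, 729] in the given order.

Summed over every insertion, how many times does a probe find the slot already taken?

3

Insert 58: h=3, slot 3 empty → index 3.
Insert 786: h=5, slot 5 empty → index 5.
Insert 905: h=3, h2=6, slot 3 occupied → index 9.
Insert 113: h=3, h2=4, slot 3 occupied → index 7.
Insert 729: h=3, h2=10, slot 3 occupied → index 2.
Table: [∅, ∅, 729, 58, ∅, 786, ∅, 113, ∅, 905, ∅]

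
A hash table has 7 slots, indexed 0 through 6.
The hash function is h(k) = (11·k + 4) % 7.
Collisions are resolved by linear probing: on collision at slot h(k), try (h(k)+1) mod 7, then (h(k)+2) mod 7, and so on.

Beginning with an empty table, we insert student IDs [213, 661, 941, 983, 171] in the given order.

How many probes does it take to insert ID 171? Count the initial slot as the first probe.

Insert 213: h=2, slot 2 empty => index 2.
Insert 661: h=2, slot 2 occupied => index 3.
Insert 941: h=2, slots 2,3 occupied => index 4.
Insert 983: h=2, slots 2,3,4 occupied => index 5.
Insert 171: h=2, slots 2,3,4,5 occupied => index 6.
Table: [_, _, 213, 661, 941, 983, 171]

5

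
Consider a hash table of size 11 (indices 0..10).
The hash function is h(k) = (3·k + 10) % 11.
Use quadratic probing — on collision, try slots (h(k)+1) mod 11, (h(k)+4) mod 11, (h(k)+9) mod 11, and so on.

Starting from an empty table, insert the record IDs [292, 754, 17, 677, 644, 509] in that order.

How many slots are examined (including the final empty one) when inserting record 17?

3

292: h=6 => slot 6
754: h=6, probe 6,7 => slot 7
17: h=6, probe 6,7,10 => slot 10
677: h=6, probe 6,7,10,4 => slot 4
644: h=6, probe 6,7,10,4,0 => slot 0
509: h=8 => slot 8
Table: [644, —, —, —, 677, —, 292, 754, 509, —, 17]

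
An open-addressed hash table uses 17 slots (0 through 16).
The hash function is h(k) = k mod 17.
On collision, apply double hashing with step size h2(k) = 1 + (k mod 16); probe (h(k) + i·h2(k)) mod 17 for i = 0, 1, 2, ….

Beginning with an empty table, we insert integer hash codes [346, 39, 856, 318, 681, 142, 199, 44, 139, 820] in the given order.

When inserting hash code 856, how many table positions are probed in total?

2

346: h=6 → slot 6
39: h=5 → slot 5
856: h=6, h2=9, probe 6,15 → slot 15
318: h=12 → slot 12
681: h=1 → slot 1
142: h=6, h2=15, probe 6,4 → slot 4
199: h=12, h2=8, probe 12,3 → slot 3
44: h=10 → slot 10
139: h=3, h2=12, probe 3,15,10,5,0 → slot 0
820: h=4, h2=5, probe 4,9 → slot 9
Table: [139, 681, —, 199, 142, 39, 346, —, —, 820, 44, —, 318, —, —, 856, —]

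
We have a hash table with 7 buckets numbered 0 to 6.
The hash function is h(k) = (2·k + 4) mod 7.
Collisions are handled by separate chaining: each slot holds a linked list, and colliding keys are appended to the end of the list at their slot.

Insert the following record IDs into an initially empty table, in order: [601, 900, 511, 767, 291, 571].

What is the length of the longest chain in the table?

4

Insert 601: h=2, bucket 2 empty → new chain.
Insert 900: h=5, bucket 5 empty → new chain.
Insert 511: h=4, bucket 4 empty → new chain.
Insert 767: h=5, bucket 5 nonempty → append to chain.
Insert 291: h=5, bucket 5 nonempty → append to chain.
Insert 571: h=5, bucket 5 nonempty → append to chain.
Final buckets:
0: .
1: .
2: 601
3: .
4: 511
5: 900 -> 767 -> 291 -> 571
6: .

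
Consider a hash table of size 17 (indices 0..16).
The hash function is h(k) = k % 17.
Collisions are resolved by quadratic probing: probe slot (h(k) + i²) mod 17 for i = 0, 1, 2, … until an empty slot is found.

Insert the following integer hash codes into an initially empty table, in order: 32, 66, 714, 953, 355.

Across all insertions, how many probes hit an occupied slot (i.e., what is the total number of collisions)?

3

32: h=15 -> slot 15
66: h=15, probe 15,16 -> slot 16
714: h=0 -> slot 0
953: h=1 -> slot 1
355: h=15, probe 15,16,2 -> slot 2
Table: [714, 953, 355, ., ., ., ., ., ., ., ., ., ., ., ., 32, 66]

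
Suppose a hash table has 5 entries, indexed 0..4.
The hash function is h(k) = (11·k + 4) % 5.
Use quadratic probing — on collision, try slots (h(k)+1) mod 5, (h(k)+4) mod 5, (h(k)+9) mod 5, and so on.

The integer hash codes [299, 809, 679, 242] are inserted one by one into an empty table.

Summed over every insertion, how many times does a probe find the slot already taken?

299: h=3 => slot 3
809: h=3, probe 3,4 => slot 4
679: h=3, probe 3,4,2 => slot 2
242: h=1 => slot 1
Table: [∅, 242, 679, 299, 809]

3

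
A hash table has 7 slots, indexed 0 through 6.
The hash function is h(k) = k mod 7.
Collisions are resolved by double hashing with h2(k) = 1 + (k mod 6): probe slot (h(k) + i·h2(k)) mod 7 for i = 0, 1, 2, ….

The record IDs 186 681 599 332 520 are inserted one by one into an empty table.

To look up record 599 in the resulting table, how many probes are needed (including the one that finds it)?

2

186: h=4 → slot 4
681: h=2 → slot 2
599: h=4, h2=6, probe 4,3 → slot 3
332: h=3, h2=3, probe 3,6 → slot 6
520: h=2, h2=5, probe 2,0 → slot 0
Table: [520, —, 681, 599, 186, —, 332]
Lookup 599: h=4, h2=6, probe 4,3 → found at 3.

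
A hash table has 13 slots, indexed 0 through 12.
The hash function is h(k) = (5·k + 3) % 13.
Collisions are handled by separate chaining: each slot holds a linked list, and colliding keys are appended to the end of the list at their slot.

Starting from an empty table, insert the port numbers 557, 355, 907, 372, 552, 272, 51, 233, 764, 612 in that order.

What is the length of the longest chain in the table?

Insert 557: h=6, bucket 6 empty -> new chain.
Insert 355: h=10, bucket 10 empty -> new chain.
Insert 907: h=1, bucket 1 empty -> new chain.
Insert 372: h=4, bucket 4 empty -> new chain.
Insert 552: h=7, bucket 7 empty -> new chain.
Insert 272: h=11, bucket 11 empty -> new chain.
Insert 51: h=11, bucket 11 nonempty -> append to chain.
Insert 233: h=11, bucket 11 nonempty -> append to chain.
Insert 764: h=1, bucket 1 nonempty -> append to chain.
Insert 612: h=8, bucket 8 empty -> new chain.
Final buckets:
0: _
1: 907 -> 764
2: _
3: _
4: 372
5: _
6: 557
7: 552
8: 612
9: _
10: 355
11: 272 -> 51 -> 233
12: _

3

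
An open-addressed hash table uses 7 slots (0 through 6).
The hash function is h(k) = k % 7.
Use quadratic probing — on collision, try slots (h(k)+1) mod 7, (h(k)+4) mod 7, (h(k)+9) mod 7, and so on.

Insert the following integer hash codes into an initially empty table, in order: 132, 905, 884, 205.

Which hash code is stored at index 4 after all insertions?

205

132: h=6 => slot 6
905: h=2 => slot 2
884: h=2, probe 2,3 => slot 3
205: h=2, probe 2,3,6,4 => slot 4
Table: [—, —, 905, 884, 205, —, 132]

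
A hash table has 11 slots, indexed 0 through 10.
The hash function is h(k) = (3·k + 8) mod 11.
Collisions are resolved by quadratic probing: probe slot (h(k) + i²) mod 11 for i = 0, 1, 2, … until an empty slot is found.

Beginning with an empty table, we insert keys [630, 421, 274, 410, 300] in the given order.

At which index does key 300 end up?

Insert 630: h=6, slot 6 empty → index 6.
Insert 421: h=6, slot 6 occupied → index 7.
Insert 274: h=5, slot 5 empty → index 5.
Insert 410: h=6, slots 6,7 occupied → index 10.
Insert 300: h=6, slots 6,7,10 occupied → index 4.
Table: [—, —, —, —, 300, 274, 630, 421, —, —, 410]

4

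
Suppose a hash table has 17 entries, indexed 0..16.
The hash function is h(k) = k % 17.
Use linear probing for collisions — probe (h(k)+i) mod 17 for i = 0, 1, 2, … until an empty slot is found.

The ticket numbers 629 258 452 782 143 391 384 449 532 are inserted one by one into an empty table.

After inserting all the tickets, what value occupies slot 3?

629 hashes to 0; slot 0 is free → place at 0.
258 hashes to 3; slot 3 is free → place at 3.
452 hashes to 10; slot 10 is free → place at 10.
782 hashes to 0; 0 taken → place at 1.
143 hashes to 7; slot 7 is free → place at 7.
391 hashes to 0; 0,1 taken → place at 2.
384 hashes to 10; 10 taken → place at 11.
449 hashes to 7; 7 taken → place at 8.
532 hashes to 5; slot 5 is free → place at 5.
Table: [629, 782, 391, 258, ., 532, ., 143, 449, ., 452, 384, ., ., ., ., .]

258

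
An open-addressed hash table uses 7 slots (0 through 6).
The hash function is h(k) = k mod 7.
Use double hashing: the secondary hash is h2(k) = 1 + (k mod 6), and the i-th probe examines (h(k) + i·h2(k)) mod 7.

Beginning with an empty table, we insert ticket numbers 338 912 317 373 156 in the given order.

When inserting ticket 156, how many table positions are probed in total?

4

338: h=2 → slot 2
912: h=2, h2=1, probe 2,3 → slot 3
317: h=2, h2=6, probe 2,1 → slot 1
373: h=2, h2=2, probe 2,4 → slot 4
156: h=2, h2=1, probe 2,3,4,5 → slot 5
Table: [., 317, 338, 912, 373, 156, .]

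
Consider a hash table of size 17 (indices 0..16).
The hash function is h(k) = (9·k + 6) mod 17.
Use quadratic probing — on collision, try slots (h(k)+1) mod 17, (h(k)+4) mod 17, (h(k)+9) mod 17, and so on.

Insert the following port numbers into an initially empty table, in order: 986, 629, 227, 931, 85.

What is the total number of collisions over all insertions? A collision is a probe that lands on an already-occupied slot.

986: h=6 → slot 6
629: h=6, probe 6,7 → slot 7
227: h=9 → slot 9
931: h=4 → slot 4
85: h=6, probe 6,7,10 → slot 10
Table: [_, _, _, _, 931, _, 986, 629, _, 227, 85, _, _, _, _, _, _]

3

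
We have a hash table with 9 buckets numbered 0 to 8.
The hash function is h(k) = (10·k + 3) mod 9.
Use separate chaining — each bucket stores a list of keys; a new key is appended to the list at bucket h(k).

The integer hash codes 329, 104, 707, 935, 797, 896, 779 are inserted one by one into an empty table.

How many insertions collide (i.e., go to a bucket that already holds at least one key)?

5

329 → bucket 8
104 → bucket 8 (collision)
707 → bucket 8 (collision)
935 → bucket 2
797 → bucket 8 (collision)
896 → bucket 8 (collision)
779 → bucket 8 (collision)
Final buckets:
0: .
1: .
2: 935
3: .
4: .
5: .
6: .
7: .
8: 329 -> 104 -> 707 -> 797 -> 896 -> 779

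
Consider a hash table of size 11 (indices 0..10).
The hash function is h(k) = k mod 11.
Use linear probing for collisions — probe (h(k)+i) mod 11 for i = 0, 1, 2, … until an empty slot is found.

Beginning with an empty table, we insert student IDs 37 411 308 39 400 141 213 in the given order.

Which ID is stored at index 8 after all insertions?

Insert 37: h=4, slot 4 empty → index 4.
Insert 411: h=4, slot 4 occupied → index 5.
Insert 308: h=0, slot 0 empty → index 0.
Insert 39: h=6, slot 6 empty → index 6.
Insert 400: h=4, slots 4,5,6 occupied → index 7.
Insert 141: h=9, slot 9 empty → index 9.
Insert 213: h=4, slots 4,5,6,7 occupied → index 8.
Table: [308, ., ., ., 37, 411, 39, 400, 213, 141, .]

213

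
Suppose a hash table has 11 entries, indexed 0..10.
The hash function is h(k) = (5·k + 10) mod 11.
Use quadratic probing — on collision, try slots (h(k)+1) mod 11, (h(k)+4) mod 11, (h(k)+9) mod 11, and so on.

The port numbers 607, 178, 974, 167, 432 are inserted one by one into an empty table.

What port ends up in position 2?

167

607: h=9 -> slot 9
178: h=9, probe 9,10 -> slot 10
974: h=7 -> slot 7
167: h=9, probe 9,10,2 -> slot 2
432: h=3 -> slot 3
Table: [., ., 167, 432, ., ., ., 974, ., 607, 178]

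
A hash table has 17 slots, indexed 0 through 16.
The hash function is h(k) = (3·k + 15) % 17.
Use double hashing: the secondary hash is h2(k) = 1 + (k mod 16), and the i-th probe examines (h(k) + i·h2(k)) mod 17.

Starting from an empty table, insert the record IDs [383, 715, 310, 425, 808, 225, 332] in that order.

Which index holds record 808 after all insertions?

383 hashes to 8; slot 8 is free => place at 8.
715 hashes to 1; slot 1 is free => place at 1.
310 hashes to 10; slot 10 is free => place at 10.
425 hashes to 15; slot 15 is free => place at 15.
808 hashes to 8, h2=9; 8 taken => place at 0.
225 hashes to 10, h2=2; 10 taken => place at 12.
332 hashes to 8, h2=13; 8 taken => place at 4.
Table: [808, 715, —, —, 332, —, —, —, 383, —, 310, —, 225, —, —, 425, —]

0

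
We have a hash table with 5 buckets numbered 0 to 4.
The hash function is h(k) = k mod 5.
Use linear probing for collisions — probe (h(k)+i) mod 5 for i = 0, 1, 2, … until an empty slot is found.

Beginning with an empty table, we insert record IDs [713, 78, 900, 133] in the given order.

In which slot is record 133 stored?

1

713: h=3 → slot 3
78: h=3, probe 3,4 → slot 4
900: h=0 → slot 0
133: h=3, probe 3,4,0,1 → slot 1
Table: [900, 133, —, 713, 78]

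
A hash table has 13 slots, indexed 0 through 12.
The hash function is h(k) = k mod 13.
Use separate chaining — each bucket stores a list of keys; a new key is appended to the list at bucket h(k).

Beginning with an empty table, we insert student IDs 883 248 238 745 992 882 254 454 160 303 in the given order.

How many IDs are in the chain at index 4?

5

Insert 883: h=12, bucket 12 empty → new chain.
Insert 248: h=1, bucket 1 empty → new chain.
Insert 238: h=4, bucket 4 empty → new chain.
Insert 745: h=4, bucket 4 nonempty → append to chain.
Insert 992: h=4, bucket 4 nonempty → append to chain.
Insert 882: h=11, bucket 11 empty → new chain.
Insert 254: h=7, bucket 7 empty → new chain.
Insert 454: h=12, bucket 12 nonempty → append to chain.
Insert 160: h=4, bucket 4 nonempty → append to chain.
Insert 303: h=4, bucket 4 nonempty → append to chain.
Final buckets:
0: -
1: 248
2: -
3: -
4: 238 -> 745 -> 992 -> 160 -> 303
5: -
6: -
7: 254
8: -
9: -
10: -
11: 882
12: 883 -> 454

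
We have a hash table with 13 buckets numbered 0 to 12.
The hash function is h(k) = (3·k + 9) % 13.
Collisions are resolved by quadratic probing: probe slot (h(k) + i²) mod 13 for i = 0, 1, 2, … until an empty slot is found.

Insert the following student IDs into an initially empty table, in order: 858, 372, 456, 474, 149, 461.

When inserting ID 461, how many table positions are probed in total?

3

Insert 858: h=9, slot 9 empty => index 9.
Insert 372: h=7, slot 7 empty => index 7.
Insert 456: h=12, slot 12 empty => index 12.
Insert 474: h=1, slot 1 empty => index 1.
Insert 149: h=1, slot 1 occupied => index 2.
Insert 461: h=1, slots 1,2 occupied => index 5.
Table: [—, 474, 149, —, —, 461, —, 372, —, 858, —, —, 456]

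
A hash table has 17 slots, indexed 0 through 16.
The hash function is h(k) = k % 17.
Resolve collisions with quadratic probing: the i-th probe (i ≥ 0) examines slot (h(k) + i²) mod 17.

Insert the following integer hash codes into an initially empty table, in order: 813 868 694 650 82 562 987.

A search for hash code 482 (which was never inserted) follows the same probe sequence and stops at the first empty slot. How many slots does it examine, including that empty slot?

813 hashes to 14; slot 14 is free → place at 14.
868 hashes to 1; slot 1 is free → place at 1.
694 hashes to 14; 14 taken → place at 15.
650 hashes to 4; slot 4 is free → place at 4.
82 hashes to 14; 14,15,1 taken → place at 6.
562 hashes to 1; 1 taken → place at 2.
987 hashes to 1; 1,2 taken → place at 5.
Table: [—, 868, 562, —, 650, 987, 82, —, —, —, —, —, —, —, 813, 694, —]
Lookup 482: h=6, probe 6,7 → slot 7 empty, not found.

2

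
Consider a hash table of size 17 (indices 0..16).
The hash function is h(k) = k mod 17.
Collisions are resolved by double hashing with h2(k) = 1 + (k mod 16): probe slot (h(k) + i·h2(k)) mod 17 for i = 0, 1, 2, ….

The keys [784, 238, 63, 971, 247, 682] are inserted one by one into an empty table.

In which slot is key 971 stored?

784: h=2 => slot 2
238: h=0 => slot 0
63: h=12 => slot 12
971: h=2, h2=12, probe 2,14 => slot 14
247: h=9 => slot 9
682: h=2, h2=11, probe 2,13 => slot 13
Table: [238, —, 784, —, —, —, —, —, —, 247, —, —, 63, 682, 971, —, —]

14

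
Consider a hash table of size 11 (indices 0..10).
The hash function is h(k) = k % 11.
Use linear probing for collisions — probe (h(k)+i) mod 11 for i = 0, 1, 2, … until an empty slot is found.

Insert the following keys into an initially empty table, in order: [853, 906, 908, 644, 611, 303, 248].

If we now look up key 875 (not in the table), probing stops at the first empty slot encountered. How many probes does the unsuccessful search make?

7

853: h=6 → slot 6
906: h=4 → slot 4
908: h=6, probe 6,7 → slot 7
644: h=6, probe 6,7,8 → slot 8
611: h=6, probe 6,7,8,9 → slot 9
303: h=6, probe 6,7,8,9,10 → slot 10
248: h=6, probe 6,7,8,9,10,0 → slot 0
Table: [248, -, -, -, 906, -, 853, 908, 644, 611, 303]
Lookup 875: h=6, probe 6,7,8,9,10,0,1 → slot 1 empty, not found.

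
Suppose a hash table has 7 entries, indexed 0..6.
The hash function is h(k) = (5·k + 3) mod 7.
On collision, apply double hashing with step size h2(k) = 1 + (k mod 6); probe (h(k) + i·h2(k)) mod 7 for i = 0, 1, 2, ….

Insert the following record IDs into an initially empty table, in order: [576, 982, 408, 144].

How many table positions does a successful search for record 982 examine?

576 hashes to 6; slot 6 is free -> place at 6.
982 hashes to 6, h2=5; 6 taken -> place at 4.
408 hashes to 6, h2=1; 6 taken -> place at 0.
144 hashes to 2; slot 2 is free -> place at 2.
Table: [408, _, 144, _, 982, _, 576]
Lookup 982: h=6, h2=5, probe 6,4 → found at 4.

2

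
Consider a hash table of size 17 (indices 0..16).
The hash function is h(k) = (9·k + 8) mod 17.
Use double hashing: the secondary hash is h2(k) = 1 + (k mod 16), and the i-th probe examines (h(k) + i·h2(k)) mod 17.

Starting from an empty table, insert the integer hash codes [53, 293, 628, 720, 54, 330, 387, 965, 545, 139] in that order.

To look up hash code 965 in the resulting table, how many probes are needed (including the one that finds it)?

53: h=9 -> slot 9
293: h=10 -> slot 10
628: h=16 -> slot 16
720: h=11 -> slot 11
54: h=1 -> slot 1
330: h=3 -> slot 3
387: h=6 -> slot 6
965: h=6, h2=6, probe 6,12 -> slot 12
545: h=0 -> slot 0
139: h=1, h2=12, probe 1,13 -> slot 13
Table: [545, 54, —, 330, —, —, 387, —, —, 53, 293, 720, 965, 139, —, —, 628]
Lookup 965: h=6, h2=6, probe 6,12 → found at 12.

2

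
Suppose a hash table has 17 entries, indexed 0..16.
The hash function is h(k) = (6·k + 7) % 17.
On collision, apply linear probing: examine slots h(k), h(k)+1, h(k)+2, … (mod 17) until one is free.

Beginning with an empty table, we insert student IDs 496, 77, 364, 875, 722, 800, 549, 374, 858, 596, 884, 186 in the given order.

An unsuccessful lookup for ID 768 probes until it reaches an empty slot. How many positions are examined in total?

496 hashes to 8; slot 8 is free → place at 8.
77 hashes to 10; slot 10 is free → place at 10.
364 hashes to 15; slot 15 is free → place at 15.
875 hashes to 4; slot 4 is free → place at 4.
722 hashes to 4; 4 taken → place at 5.
800 hashes to 13; slot 13 is free → place at 13.
549 hashes to 3; slot 3 is free → place at 3.
374 hashes to 7; slot 7 is free → place at 7.
858 hashes to 4; 4,5 taken → place at 6.
596 hashes to 13; 13 taken → place at 14.
884 hashes to 7; 7,8 taken → place at 9.
186 hashes to 1; slot 1 is free → place at 1.
Table: [∅, 186, ∅, 549, 875, 722, 858, 374, 496, 884, 77, ∅, ∅, 800, 596, 364, ∅]
Lookup 768: h=8, probe 8,9,10,11 → slot 11 empty, not found.

4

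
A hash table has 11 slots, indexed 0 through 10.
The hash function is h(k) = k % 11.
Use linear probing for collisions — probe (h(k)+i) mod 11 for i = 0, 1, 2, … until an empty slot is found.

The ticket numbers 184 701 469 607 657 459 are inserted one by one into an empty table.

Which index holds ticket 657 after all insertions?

10

184: h=8 → slot 8
701: h=8, probe 8,9 → slot 9
469: h=7 → slot 7
607: h=2 → slot 2
657: h=8, probe 8,9,10 → slot 10
459: h=8, probe 8,9,10,0 → slot 0
Table: [459, —, 607, —, —, —, —, 469, 184, 701, 657]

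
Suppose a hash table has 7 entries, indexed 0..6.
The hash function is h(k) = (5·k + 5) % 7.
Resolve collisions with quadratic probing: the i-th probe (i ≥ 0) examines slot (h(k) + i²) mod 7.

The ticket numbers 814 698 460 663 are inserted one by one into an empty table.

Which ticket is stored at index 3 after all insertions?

460

814: h=1 → slot 1
698: h=2 → slot 2
460: h=2, probe 2,3 → slot 3
663: h=2, probe 2,3,6 → slot 6
Table: [-, 814, 698, 460, -, -, 663]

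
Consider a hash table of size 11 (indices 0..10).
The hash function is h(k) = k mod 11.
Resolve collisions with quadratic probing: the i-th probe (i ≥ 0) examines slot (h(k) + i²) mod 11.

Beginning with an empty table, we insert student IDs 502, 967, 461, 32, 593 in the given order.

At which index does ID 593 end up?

8

502: h=7 => slot 7
967: h=10 => slot 10
461: h=10, probe 10,0 => slot 0
32: h=10, probe 10,0,3 => slot 3
593: h=10, probe 10,0,3,8 => slot 8
Table: [461, ., ., 32, ., ., ., 502, 593, ., 967]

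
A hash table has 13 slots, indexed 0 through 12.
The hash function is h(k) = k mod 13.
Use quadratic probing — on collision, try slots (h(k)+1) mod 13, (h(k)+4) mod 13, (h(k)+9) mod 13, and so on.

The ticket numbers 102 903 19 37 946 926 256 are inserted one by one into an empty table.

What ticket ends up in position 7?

19

Insert 102: h=11, slot 11 empty => index 11.
Insert 903: h=6, slot 6 empty => index 6.
Insert 19: h=6, slot 6 occupied => index 7.
Insert 37: h=11, slot 11 occupied => index 12.
Insert 946: h=10, slot 10 empty => index 10.
Insert 926: h=3, slot 3 empty => index 3.
Insert 256: h=9, slot 9 empty => index 9.
Table: [., ., ., 926, ., ., 903, 19, ., 256, 946, 102, 37]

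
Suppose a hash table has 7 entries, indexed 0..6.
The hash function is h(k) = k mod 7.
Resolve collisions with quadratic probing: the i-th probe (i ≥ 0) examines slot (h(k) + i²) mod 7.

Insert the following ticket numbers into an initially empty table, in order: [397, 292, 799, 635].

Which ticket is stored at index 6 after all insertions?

397 hashes to 5; slot 5 is free -> place at 5.
292 hashes to 5; 5 taken -> place at 6.
799 hashes to 1; slot 1 is free -> place at 1.
635 hashes to 5; 5,6 taken -> place at 2.
Table: [., 799, 635, ., ., 397, 292]

292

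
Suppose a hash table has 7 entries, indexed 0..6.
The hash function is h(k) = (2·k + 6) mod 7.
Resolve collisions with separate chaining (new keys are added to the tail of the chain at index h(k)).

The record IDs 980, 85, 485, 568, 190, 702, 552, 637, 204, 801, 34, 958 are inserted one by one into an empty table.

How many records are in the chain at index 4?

Insert 980: h=6, bucket 6 empty → new chain.
Insert 85: h=1, bucket 1 empty → new chain.
Insert 485: h=3, bucket 3 empty → new chain.
Insert 568: h=1, bucket 1 nonempty → append to chain.
Insert 190: h=1, bucket 1 nonempty → append to chain.
Insert 702: h=3, bucket 3 nonempty → append to chain.
Insert 552: h=4, bucket 4 empty → new chain.
Insert 637: h=6, bucket 6 nonempty → append to chain.
Insert 204: h=1, bucket 1 nonempty → append to chain.
Insert 801: h=5, bucket 5 empty → new chain.
Insert 34: h=4, bucket 4 nonempty → append to chain.
Insert 958: h=4, bucket 4 nonempty → append to chain.
Final buckets:
0: .
1: 85 -> 568 -> 190 -> 204
2: .
3: 485 -> 702
4: 552 -> 34 -> 958
5: 801
6: 980 -> 637

3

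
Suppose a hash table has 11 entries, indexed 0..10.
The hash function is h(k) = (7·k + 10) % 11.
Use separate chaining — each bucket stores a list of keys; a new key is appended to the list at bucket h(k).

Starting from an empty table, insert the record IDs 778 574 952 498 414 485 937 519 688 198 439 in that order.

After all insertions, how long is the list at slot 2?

3

778 -> bucket 0
574 -> bucket 2
952 -> bucket 8
498 -> bucket 9
414 -> bucket 4
485 -> bucket 6
937 -> bucket 2 (collision)
519 -> bucket 2 (collision)
688 -> bucket 8 (collision)
198 -> bucket 10
439 -> bucket 3
Final buckets:
0: 778
1: -
2: 574 -> 937 -> 519
3: 439
4: 414
5: -
6: 485
7: -
8: 952 -> 688
9: 498
10: 198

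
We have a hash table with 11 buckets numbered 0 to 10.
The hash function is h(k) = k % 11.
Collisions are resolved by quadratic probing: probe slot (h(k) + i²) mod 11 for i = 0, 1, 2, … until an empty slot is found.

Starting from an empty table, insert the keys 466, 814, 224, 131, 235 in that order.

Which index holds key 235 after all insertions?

466 hashes to 4; slot 4 is free → place at 4.
814 hashes to 0; slot 0 is free → place at 0.
224 hashes to 4; 4 taken → place at 5.
131 hashes to 10; slot 10 is free → place at 10.
235 hashes to 4; 4,5 taken → place at 8.
Table: [814, _, _, _, 466, 224, _, _, 235, _, 131]

8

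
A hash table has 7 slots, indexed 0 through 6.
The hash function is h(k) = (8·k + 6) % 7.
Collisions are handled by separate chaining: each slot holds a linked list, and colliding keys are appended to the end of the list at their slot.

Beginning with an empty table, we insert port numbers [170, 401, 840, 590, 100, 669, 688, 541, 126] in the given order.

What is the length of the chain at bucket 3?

170 → bucket 1
401 → bucket 1 (collision)
840 → bucket 6
590 → bucket 1 (collision)
100 → bucket 1 (collision)
669 → bucket 3
688 → bucket 1 (collision)
541 → bucket 1 (collision)
126 → bucket 6 (collision)
Final buckets:
0: -
1: 170 -> 401 -> 590 -> 100 -> 688 -> 541
2: -
3: 669
4: -
5: -
6: 840 -> 126

1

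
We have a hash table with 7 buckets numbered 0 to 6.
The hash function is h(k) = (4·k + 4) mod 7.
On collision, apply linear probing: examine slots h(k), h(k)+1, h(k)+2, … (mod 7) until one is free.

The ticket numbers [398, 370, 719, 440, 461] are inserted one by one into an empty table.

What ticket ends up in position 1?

398 hashes to 0; slot 0 is free -> place at 0.
370 hashes to 0; 0 taken -> place at 1.
719 hashes to 3; slot 3 is free -> place at 3.
440 hashes to 0; 0,1 taken -> place at 2.
461 hashes to 0; 0,1,2,3 taken -> place at 4.
Table: [398, 370, 440, 719, 461, ∅, ∅]

370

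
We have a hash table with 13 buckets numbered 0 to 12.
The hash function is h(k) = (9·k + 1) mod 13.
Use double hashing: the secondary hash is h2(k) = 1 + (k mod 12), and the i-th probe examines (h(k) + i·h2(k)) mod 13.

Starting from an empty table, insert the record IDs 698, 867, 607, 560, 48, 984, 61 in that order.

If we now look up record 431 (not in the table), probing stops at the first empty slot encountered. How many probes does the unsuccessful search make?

698 hashes to 4; slot 4 is free -> place at 4.
867 hashes to 4, h2=4; 4 taken -> place at 8.
607 hashes to 4, h2=8; 4 taken -> place at 12.
560 hashes to 10; slot 10 is free -> place at 10.
48 hashes to 4, h2=1; 4 taken -> place at 5.
984 hashes to 4, h2=1; 4,5 taken -> place at 6.
61 hashes to 4, h2=2; 4,6,8,10,12 taken -> place at 1.
Table: [_, 61, _, _, 698, 48, 984, _, 867, _, 560, _, 607]
Lookup 431: h=6, h2=12, probe 6,5,4,3 → slot 3 empty, not found.

4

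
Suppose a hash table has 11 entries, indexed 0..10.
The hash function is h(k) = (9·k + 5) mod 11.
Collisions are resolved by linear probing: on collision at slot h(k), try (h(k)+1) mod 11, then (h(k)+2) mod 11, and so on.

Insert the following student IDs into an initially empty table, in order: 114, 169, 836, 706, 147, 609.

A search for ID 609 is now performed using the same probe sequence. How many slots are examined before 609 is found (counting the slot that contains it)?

114: h=8 → slot 8
169: h=8, probe 8,9 → slot 9
836: h=5 → slot 5
706: h=1 → slot 1
147: h=8, probe 8,9,10 → slot 10
609: h=8, probe 8,9,10,0 → slot 0
Table: [609, 706, ., ., ., 836, ., ., 114, 169, 147]
Lookup 609: h=8, probe 8,9,10,0 → found at 0.

4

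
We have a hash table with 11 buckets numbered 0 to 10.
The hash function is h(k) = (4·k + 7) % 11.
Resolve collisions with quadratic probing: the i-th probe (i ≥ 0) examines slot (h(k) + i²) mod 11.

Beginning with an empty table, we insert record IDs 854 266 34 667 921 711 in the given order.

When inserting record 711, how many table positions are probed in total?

854: h=2 => slot 2
266: h=4 => slot 4
34: h=0 => slot 0
667: h=2, probe 2,3 => slot 3
921: h=6 => slot 6
711: h=2, probe 2,3,6,0,7 => slot 7
Table: [34, ., 854, 667, 266, ., 921, 711, ., ., .]

5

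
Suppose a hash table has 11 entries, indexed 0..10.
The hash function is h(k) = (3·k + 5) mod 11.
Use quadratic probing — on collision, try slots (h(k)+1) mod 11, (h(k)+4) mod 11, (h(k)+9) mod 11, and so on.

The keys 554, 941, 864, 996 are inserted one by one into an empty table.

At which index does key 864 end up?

2

554: h=6 → slot 6
941: h=1 → slot 1
864: h=1, probe 1,2 → slot 2
996: h=1, probe 1,2,5 → slot 5
Table: [., 941, 864, ., ., 996, 554, ., ., ., .]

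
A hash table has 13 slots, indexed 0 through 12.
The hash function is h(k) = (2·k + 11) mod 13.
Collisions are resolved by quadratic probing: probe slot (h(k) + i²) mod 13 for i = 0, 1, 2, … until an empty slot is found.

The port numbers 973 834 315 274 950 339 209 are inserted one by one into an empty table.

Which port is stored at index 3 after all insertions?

209

973: h=7 -> slot 7
834: h=2 -> slot 2
315: h=4 -> slot 4
274: h=0 -> slot 0
950: h=0, probe 0,1 -> slot 1
339: h=0, probe 0,1,4,9 -> slot 9
209: h=0, probe 0,1,4,9,3 -> slot 3
Table: [274, 950, 834, 209, 315, ., ., 973, ., 339, ., ., .]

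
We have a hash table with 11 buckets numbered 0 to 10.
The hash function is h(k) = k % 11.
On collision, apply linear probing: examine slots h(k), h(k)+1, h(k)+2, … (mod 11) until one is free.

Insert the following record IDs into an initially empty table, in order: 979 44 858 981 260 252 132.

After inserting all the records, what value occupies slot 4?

132

Insert 979: h=0, slot 0 empty → index 0.
Insert 44: h=0, slot 0 occupied → index 1.
Insert 858: h=0, slots 0,1 occupied → index 2.
Insert 981: h=2, slot 2 occupied → index 3.
Insert 260: h=7, slot 7 empty → index 7.
Insert 252: h=10, slot 10 empty → index 10.
Insert 132: h=0, slots 0,1,2,3 occupied → index 4.
Table: [979, 44, 858, 981, 132, —, —, 260, —, —, 252]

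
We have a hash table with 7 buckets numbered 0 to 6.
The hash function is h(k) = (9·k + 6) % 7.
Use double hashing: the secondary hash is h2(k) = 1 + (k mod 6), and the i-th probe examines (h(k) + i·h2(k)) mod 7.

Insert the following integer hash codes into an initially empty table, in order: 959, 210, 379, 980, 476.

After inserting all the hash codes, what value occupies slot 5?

476

959: h=6 → slot 6
210: h=6, h2=1, probe 6,0 → slot 0
379: h=1 → slot 1
980: h=6, h2=3, probe 6,2 → slot 2
476: h=6, h2=3, probe 6,2,5 → slot 5
Table: [210, 379, 980, -, -, 476, 959]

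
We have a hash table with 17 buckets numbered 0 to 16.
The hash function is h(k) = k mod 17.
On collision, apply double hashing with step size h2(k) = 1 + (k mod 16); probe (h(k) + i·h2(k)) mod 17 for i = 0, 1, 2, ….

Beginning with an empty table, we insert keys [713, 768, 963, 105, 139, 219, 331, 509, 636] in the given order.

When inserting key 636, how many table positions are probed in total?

713 hashes to 16; slot 16 is free -> place at 16.
768 hashes to 3; slot 3 is free -> place at 3.
963 hashes to 11; slot 11 is free -> place at 11.
105 hashes to 3, h2=10; 3 taken -> place at 13.
139 hashes to 3, h2=12; 3 taken -> place at 15.
219 hashes to 15, h2=12; 15 taken -> place at 10.
331 hashes to 8; slot 8 is free -> place at 8.
509 hashes to 16, h2=14; 16,13,10 taken -> place at 7.
636 hashes to 7, h2=13; 7,3,16 taken -> place at 12.
Table: [., ., ., 768, ., ., ., 509, 331, ., 219, 963, 636, 105, ., 139, 713]

4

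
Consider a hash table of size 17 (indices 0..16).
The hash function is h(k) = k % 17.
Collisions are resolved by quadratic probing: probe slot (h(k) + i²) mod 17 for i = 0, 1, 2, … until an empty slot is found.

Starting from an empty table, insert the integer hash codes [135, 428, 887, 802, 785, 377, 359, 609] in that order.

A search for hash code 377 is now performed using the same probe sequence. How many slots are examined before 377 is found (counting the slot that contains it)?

135: h=16 → slot 16
428: h=3 → slot 3
887: h=3, probe 3,4 → slot 4
802: h=3, probe 3,4,7 → slot 7
785: h=3, probe 3,4,7,12 → slot 12
377: h=3, probe 3,4,7,12,2 → slot 2
359: h=2, probe 2,3,6 → slot 6
609: h=14 → slot 14
Table: [∅, ∅, 377, 428, 887, ∅, 359, 802, ∅, ∅, ∅, ∅, 785, ∅, 609, ∅, 135]
Lookup 377: h=3, probe 3,4,7,12,2 → found at 2.

5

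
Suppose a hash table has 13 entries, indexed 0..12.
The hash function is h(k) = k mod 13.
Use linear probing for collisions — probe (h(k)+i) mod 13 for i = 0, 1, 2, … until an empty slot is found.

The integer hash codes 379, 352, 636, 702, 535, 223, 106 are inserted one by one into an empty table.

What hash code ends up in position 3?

379 hashes to 2; slot 2 is free → place at 2.
352 hashes to 1; slot 1 is free → place at 1.
636 hashes to 12; slot 12 is free → place at 12.
702 hashes to 0; slot 0 is free → place at 0.
535 hashes to 2; 2 taken → place at 3.
223 hashes to 2; 2,3 taken → place at 4.
106 hashes to 2; 2,3,4 taken → place at 5.
Table: [702, 352, 379, 535, 223, 106, -, -, -, -, -, -, 636]

535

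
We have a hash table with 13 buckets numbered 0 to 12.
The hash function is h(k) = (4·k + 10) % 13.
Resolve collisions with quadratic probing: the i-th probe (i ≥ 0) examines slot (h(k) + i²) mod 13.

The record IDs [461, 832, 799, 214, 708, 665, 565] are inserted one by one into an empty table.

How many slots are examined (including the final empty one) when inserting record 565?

461: h=8 → slot 8
832: h=10 → slot 10
799: h=8, probe 8,9 → slot 9
214: h=8, probe 8,9,12 → slot 12
708: h=8, probe 8,9,12,4 → slot 4
665: h=5 → slot 5
565: h=8, probe 8,9,12,4,11 → slot 11
Table: [—, —, —, —, 708, 665, —, —, 461, 799, 832, 565, 214]

5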